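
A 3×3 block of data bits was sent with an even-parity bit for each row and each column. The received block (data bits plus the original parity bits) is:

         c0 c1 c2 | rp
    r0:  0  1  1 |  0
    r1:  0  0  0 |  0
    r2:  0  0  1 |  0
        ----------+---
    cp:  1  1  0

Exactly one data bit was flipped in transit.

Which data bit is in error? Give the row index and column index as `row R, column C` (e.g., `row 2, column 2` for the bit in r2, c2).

Recompute each row's even parity and compare to rp:
  r0: data parity 0, sent rp 0 → ok
  r1: data parity 0, sent rp 0 → ok
  r2: data parity 1, sent rp 0 → mismatch
Recompute each column's even parity and compare to cp:
  c0: data parity 0, sent cp 1 → mismatch
  c1: data parity 1, sent cp 1 → ok
  c2: data parity 0, sent cp 0 → ok
Exactly one row (r2) and one column (c0) fail → the flipped bit is at their intersection.

row 2, column 0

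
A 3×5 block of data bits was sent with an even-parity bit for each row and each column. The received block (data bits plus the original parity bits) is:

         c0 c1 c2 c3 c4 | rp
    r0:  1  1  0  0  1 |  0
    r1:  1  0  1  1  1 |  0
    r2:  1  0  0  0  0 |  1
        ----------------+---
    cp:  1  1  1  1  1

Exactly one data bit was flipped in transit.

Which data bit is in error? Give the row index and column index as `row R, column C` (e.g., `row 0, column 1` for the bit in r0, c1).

Recompute each row's even parity and compare to rp:
  r0: data parity 1, sent rp 0 → mismatch
  r1: data parity 0, sent rp 0 → ok
  r2: data parity 1, sent rp 1 → ok
Recompute each column's even parity and compare to cp:
  c0: data parity 1, sent cp 1 → ok
  c1: data parity 1, sent cp 1 → ok
  c2: data parity 1, sent cp 1 → ok
  c3: data parity 1, sent cp 1 → ok
  c4: data parity 0, sent cp 1 → mismatch
Exactly one row (r0) and one column (c4) fail → the flipped bit is at their intersection.

row 0, column 4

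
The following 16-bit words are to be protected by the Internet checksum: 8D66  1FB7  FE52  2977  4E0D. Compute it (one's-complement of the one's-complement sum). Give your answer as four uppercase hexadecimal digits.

One's-complement addition (fold any carry out of bit 15 back into bit 0):
  0x8D66 + 0x1FB7 = 0x0AD1D
  0xAD1D + 0xFE52 = 0x1AB6F → wrap carry → 0xAB70
  0xAB70 + 0x2977 = 0x0D4E7
  0xD4E7 + 0x4E0D = 0x122F4 → wrap carry → 0x22F5
One's-complement sum = 0x22F5.
Checksum = ~0x22F5 & 0xFFFF = 0xDD0A.

DD0A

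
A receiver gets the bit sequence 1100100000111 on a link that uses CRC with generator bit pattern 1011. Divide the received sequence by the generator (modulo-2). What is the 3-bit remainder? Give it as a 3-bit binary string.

Modulo-2 division of 1100100000111 by 1011:
  pos 0: 1100 XOR 1011 = 0111
  pos 1: 1111 XOR 1011 = 0100
  pos 2: 1000 XOR 1011 = 0011
  pos 4: 1100 XOR 1011 = 0111
  pos 5: 1110 XOR 1011 = 0101
  pos 6: 1010 XOR 1011 = 0001
  pos 9: 1111 XOR 1011 = 0100
Remainder = 100 (nonzero — an error is detected).

100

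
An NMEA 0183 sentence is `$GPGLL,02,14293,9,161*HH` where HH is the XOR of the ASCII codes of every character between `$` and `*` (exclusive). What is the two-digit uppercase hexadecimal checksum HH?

XOR the ASCII codes of the payload characters:
  'G' = 0x47 → acc = 0x47
  'P' = 0x50 → acc = 0x17
  'G' = 0x47 → acc = 0x50
  'L' = 0x4C → acc = 0x1C
  'L' = 0x4C → acc = 0x50
  ',' = 0x2C → acc = 0x7C
  '0' = 0x30 → acc = 0x4C
  '2' = 0x32 → acc = 0x7E
  ',' = 0x2C → acc = 0x52
  '1' = 0x31 → acc = 0x63
  '4' = 0x34 → acc = 0x57
  '2' = 0x32 → acc = 0x65
  '9' = 0x39 → acc = 0x5C
  '3' = 0x33 → acc = 0x6F
  ',' = 0x2C → acc = 0x43
  '9' = 0x39 → acc = 0x7A
  ',' = 0x2C → acc = 0x56
  '1' = 0x31 → acc = 0x67
  '6' = 0x36 → acc = 0x51
  '1' = 0x31 → acc = 0x60
Checksum = 0x60.

60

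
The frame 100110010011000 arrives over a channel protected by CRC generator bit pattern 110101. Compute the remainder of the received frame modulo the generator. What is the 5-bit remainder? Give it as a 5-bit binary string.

00000

Modulo-2 division of 100110010011000 by 110101:
  pos 0: 100110 XOR 110101 = 010011
  pos 1: 100110 XOR 110101 = 010011
  pos 2: 100111 XOR 110101 = 010010
  pos 3: 100100 XOR 110101 = 010001
  pos 4: 100010 XOR 110101 = 010111
  pos 5: 101111 XOR 110101 = 011010
  pos 6: 110101 XOR 110101 = 000000
Remainder = 00000 (zero — the frame passes the CRC check).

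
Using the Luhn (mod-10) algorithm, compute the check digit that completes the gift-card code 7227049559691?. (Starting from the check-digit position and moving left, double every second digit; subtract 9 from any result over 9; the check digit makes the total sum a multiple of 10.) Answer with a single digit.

Partial digits right→left: 1 9 6 9 5 5 9 4 0 7 2 2 7
Double every second digit counting from the check-digit position (so the 1st, 3rd, 5th, ... of the partial from the right).
  doubled (with −9 where >9): 2 3 1 9 0 4 5 → sum 24
  kept as-is: 9 9 5 4 7 2 → sum 36
Total = 24 + 36 = 60.
Check digit = (10 − (60 mod 10)) mod 10 = 0.

0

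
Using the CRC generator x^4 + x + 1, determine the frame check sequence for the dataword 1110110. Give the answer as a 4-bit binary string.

0010

Append 4 zeros: 11101100000. Divide by 10011 (XOR where the leading bit is 1):
  pos 0: 11101 XOR 10011 = 01110
  pos 1: 11101 XOR 10011 = 01110
  pos 2: 11100 XOR 10011 = 01111
  pos 3: 11110 XOR 10011 = 01101
  pos 4: 11010 XOR 10011 = 01001
  pos 5: 10010 XOR 10011 = 00001
Remainder (last 4 bits) = 0010. This is the CRC / FCS.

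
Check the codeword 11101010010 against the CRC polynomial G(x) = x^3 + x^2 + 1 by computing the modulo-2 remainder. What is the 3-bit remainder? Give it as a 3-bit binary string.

000

Modulo-2 division of 11101010010 by 1101:
  pos 0: 1110 XOR 1101 = 0011
  pos 2: 1110 XOR 1101 = 0011
  pos 4: 1110 XOR 1101 = 0011
  pos 6: 1101 XOR 1101 = 0000
Remainder = 000 (zero — the frame passes the CRC check).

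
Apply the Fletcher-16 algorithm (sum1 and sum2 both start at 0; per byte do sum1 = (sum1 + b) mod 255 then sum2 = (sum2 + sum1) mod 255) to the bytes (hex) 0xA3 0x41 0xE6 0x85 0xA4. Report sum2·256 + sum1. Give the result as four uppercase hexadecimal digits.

9BF5

Running sums (mod 255):
  after byte 0 (0xA3): sum1=163, sum2=163
  after byte 1 (0x41): sum1=228, sum2=136
  after byte 2 (0xE6): sum1=203, sum2=84
  after byte 3 (0x85): sum1=81, sum2=165
  after byte 4 (0xA4): sum1=245, sum2=155
Checksum = sum2·256 + sum1 = 155·256 + 245 = 39925 = 0x9BF5.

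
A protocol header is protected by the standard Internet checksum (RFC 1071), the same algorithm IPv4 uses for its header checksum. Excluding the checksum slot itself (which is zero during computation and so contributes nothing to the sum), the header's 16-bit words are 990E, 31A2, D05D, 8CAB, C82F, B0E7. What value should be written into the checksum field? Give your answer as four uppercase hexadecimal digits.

One's-complement addition (fold any carry out of bit 15 back into bit 0):
  0x990E + 0x31A2 = 0x0CAB0
  0xCAB0 + 0xD05D = 0x19B0D → wrap carry → 0x9B0E
  0x9B0E + 0x8CAB = 0x127B9 → wrap carry → 0x27BA
  0x27BA + 0xC82F = 0x0EFE9
  0xEFE9 + 0xB0E7 = 0x1A0D0 → wrap carry → 0xA0D1
One's-complement sum = 0xA0D1.
Checksum = ~0xA0D1 & 0xFFFF = 0x5F2E.

5F2E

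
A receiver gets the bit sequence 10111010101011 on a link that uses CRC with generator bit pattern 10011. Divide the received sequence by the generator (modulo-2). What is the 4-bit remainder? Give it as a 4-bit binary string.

Modulo-2 division of 10111010101011 by 10011:
  pos 0: 10111 XOR 10011 = 00100
  pos 2: 10001 XOR 10011 = 00010
  pos 5: 10010 XOR 10011 = 00001
  pos 9: 11011 XOR 10011 = 01000
Remainder = 1000 (nonzero — an error is detected).

1000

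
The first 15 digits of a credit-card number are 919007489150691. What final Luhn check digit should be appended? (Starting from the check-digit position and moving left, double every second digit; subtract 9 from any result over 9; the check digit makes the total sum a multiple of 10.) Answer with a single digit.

Partial digits right→left: 1 9 6 0 5 1 9 8 4 7 0 0 9 1 9
Double every second digit counting from the check-digit position (so the 1st, 3rd, 5th, ... of the partial from the right).
  doubled (with −9 where >9): 2 3 1 9 8 0 9 9 → sum 41
  kept as-is: 9 0 1 8 7 0 1 → sum 26
Total = 41 + 26 = 67.
Check digit = (10 − (67 mod 10)) mod 10 = 3.

3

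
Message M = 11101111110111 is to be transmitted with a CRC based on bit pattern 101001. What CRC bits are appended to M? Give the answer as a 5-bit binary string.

Append 5 zeros: 1110111111011100000. Divide by 101001 (XOR where the leading bit is 1):
  pos 0: 111011 XOR 101001 = 010010
  pos 1: 100101 XOR 101001 = 001100
  pos 3: 110011 XOR 101001 = 011010
  pos 4: 110101 XOR 101001 = 011100
  pos 5: 111000 XOR 101001 = 010001
  pos 6: 100011 XOR 101001 = 001010
  pos 8: 101011 XOR 101001 = 000010
  pos 12: 100000 XOR 101001 = 001001
Remainder (last 5 bits) = 10010. This is the CRC / FCS.

10010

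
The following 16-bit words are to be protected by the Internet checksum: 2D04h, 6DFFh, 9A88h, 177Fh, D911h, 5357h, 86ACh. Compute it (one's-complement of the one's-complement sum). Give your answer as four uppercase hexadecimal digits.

FFDE

One's-complement addition (fold any carry out of bit 15 back into bit 0):
  0x2D04 + 0x6DFF = 0x09B03
  0x9B03 + 0x9A88 = 0x1358B → wrap carry → 0x358C
  0x358C + 0x177F = 0x04D0B
  0x4D0B + 0xD911 = 0x1261C → wrap carry → 0x261D
  0x261D + 0x5357 = 0x07974
  0x7974 + 0x86AC = 0x10020 → wrap carry → 0x0021
One's-complement sum = 0x0021.
Checksum = ~0x0021 & 0xFFFF = 0xFFDE.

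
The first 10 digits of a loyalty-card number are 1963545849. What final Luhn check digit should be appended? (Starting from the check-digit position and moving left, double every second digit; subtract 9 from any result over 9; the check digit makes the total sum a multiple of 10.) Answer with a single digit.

Partial digits right→left: 9 4 8 5 4 5 3 6 9 1
Double every second digit counting from the check-digit position (so the 1st, 3rd, 5th, ... of the partial from the right).
  doubled (with −9 where >9): 9 7 8 6 9 → sum 39
  kept as-is: 4 5 5 6 1 → sum 21
Total = 39 + 21 = 60.
Check digit = (10 − (60 mod 10)) mod 10 = 0.

0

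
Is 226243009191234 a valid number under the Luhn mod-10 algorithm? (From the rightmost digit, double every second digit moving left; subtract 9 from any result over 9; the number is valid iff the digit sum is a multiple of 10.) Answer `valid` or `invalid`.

From the right, keep odd positions and double even positions (subtract 9 from any doubled value over 9):
  doubled (positions 2,4,...): 6 2 2 0 6 4 4 → sum 24
  kept (positions 1,3,...): 4 2 9 9 0 4 6 2 → sum 36
Total = 60.
60 mod 10 = 0, so the number is valid.

valid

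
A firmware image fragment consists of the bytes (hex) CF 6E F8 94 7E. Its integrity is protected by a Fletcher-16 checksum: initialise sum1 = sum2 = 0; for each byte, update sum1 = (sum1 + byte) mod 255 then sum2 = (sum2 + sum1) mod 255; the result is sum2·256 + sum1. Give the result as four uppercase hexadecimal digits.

5B4A

Running sums (mod 255):
  after byte 0 (CF): sum1=207, sum2=207
  after byte 1 (6E): sum1=62, sum2=14
  after byte 2 (F8): sum1=55, sum2=69
  after byte 3 (94): sum1=203, sum2=17
  after byte 4 (7E): sum1=74, sum2=91
Checksum = sum2·256 + sum1 = 91·256 + 74 = 23370 = 0x5B4A.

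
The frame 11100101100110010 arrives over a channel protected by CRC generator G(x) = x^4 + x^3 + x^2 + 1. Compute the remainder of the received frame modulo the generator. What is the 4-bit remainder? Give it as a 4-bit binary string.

0100

Modulo-2 division of 11100101100110010 by 11101:
  pos 0: 11100 XOR 11101 = 00001
  pos 4: 11011 XOR 11101 = 00110
  pos 6: 11000 XOR 11101 = 00101
  pos 8: 10111 XOR 11101 = 01010
  pos 9: 10100 XOR 11101 = 01001
  pos 10: 10010 XOR 11101 = 01111
  pos 11: 11111 XOR 11101 = 00010
Remainder = 0100 (nonzero — an error is detected).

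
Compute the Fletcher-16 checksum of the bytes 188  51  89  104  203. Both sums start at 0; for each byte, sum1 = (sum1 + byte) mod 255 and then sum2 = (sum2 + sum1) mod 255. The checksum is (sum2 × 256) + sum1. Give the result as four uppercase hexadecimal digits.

Running sums (mod 255):
  after byte 0 (188): sum1=188, sum2=188
  after byte 1 (51): sum1=239, sum2=172
  after byte 2 (89): sum1=73, sum2=245
  after byte 3 (104): sum1=177, sum2=167
  after byte 4 (203): sum1=125, sum2=37
Checksum = sum2·256 + sum1 = 37·256 + 125 = 9597 = 0x257D.

257D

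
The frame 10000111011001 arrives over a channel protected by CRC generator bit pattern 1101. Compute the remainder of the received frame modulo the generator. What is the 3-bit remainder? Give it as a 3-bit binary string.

000

Modulo-2 division of 10000111011001 by 1101:
  pos 0: 1000 XOR 1101 = 0101
  pos 1: 1010 XOR 1101 = 0111
  pos 2: 1111 XOR 1101 = 0010
  pos 4: 1011 XOR 1101 = 0110
  pos 5: 1100 XOR 1101 = 0001
  pos 8: 1110 XOR 1101 = 0011
  pos 10: 1101 XOR 1101 = 0000
Remainder = 000 (zero — the frame passes the CRC check).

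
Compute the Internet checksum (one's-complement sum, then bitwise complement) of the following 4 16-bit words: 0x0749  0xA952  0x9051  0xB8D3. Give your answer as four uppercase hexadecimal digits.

One's-complement addition (fold any carry out of bit 15 back into bit 0):
  0x0749 + 0xA952 = 0x0B09B
  0xB09B + 0x9051 = 0x140EC → wrap carry → 0x40ED
  0x40ED + 0xB8D3 = 0x0F9C0
One's-complement sum = 0xF9C0.
Checksum = ~0xF9C0 & 0xFFFF = 0x063F.

063F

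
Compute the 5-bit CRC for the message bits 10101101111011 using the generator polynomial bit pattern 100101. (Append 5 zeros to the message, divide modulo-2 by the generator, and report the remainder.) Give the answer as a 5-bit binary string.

Append 5 zeros: 1010110111101100000. Divide by 100101 (XOR where the leading bit is 1):
  pos 0: 101011 XOR 100101 = 001110
  pos 2: 111001 XOR 100101 = 011100
  pos 3: 111001 XOR 100101 = 011100
  pos 4: 111001 XOR 100101 = 011100
  pos 5: 111001 XOR 100101 = 011100
  pos 6: 111000 XOR 100101 = 011101
  pos 7: 111011 XOR 100101 = 011110
  pos 8: 111101 XOR 100101 = 011000
  pos 9: 110000 XOR 100101 = 010101
  pos 10: 101010 XOR 100101 = 001111
  pos 12: 111100 XOR 100101 = 011001
  pos 13: 110010 XOR 100101 = 010111
Remainder (last 5 bits) = 10111. This is the CRC / FCS.

10111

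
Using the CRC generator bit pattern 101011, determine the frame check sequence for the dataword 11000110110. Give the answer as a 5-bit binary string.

01010

Append 5 zeros: 1100011011000000. Divide by 101011 (XOR where the leading bit is 1):
  pos 0: 110001 XOR 101011 = 011010
  pos 1: 110101 XOR 101011 = 011110
  pos 2: 111100 XOR 101011 = 010111
  pos 3: 101111 XOR 101011 = 000100
  pos 6: 100100 XOR 101011 = 001111
  pos 8: 111100 XOR 101011 = 010111
  pos 9: 101110 XOR 101011 = 000101
Remainder (last 5 bits) = 01010. This is the CRC / FCS.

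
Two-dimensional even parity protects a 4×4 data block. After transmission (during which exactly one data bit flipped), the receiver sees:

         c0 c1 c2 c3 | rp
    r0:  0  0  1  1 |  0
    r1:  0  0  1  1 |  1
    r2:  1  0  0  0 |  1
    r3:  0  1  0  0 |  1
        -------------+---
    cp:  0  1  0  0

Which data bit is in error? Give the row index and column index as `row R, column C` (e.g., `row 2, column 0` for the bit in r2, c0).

Recompute each row's even parity and compare to rp:
  r0: data parity 0, sent rp 0 → ok
  r1: data parity 0, sent rp 1 → mismatch
  r2: data parity 1, sent rp 1 → ok
  r3: data parity 1, sent rp 1 → ok
Recompute each column's even parity and compare to cp:
  c0: data parity 1, sent cp 0 → mismatch
  c1: data parity 1, sent cp 1 → ok
  c2: data parity 0, sent cp 0 → ok
  c3: data parity 0, sent cp 0 → ok
Exactly one row (r1) and one column (c0) fail → the flipped bit is at their intersection.

row 1, column 0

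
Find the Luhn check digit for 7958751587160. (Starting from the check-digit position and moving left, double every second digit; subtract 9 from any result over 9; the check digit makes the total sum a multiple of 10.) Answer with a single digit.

8

Partial digits right→left: 0 6 1 7 8 5 1 5 7 8 5 9 7
Double every second digit counting from the check-digit position (so the 1st, 3rd, 5th, ... of the partial from the right).
  doubled (with −9 where >9): 0 2 7 2 5 1 5 → sum 22
  kept as-is: 6 7 5 5 8 9 → sum 40
Total = 22 + 40 = 62.
Check digit = (10 − (62 mod 10)) mod 10 = 8.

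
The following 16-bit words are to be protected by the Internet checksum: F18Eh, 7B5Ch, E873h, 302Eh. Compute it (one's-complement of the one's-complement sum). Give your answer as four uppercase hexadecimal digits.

One's-complement addition (fold any carry out of bit 15 back into bit 0):
  0xF18E + 0x7B5C = 0x16CEA → wrap carry → 0x6CEB
  0x6CEB + 0xE873 = 0x1555E → wrap carry → 0x555F
  0x555F + 0x302E = 0x0858D
One's-complement sum = 0x858D.
Checksum = ~0x858D & 0xFFFF = 0x7A72.

7A72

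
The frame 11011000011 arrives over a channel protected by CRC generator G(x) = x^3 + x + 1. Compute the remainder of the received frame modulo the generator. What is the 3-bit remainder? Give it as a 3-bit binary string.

Modulo-2 division of 11011000011 by 1011:
  pos 0: 1101 XOR 1011 = 0110
  pos 1: 1101 XOR 1011 = 0110
  pos 2: 1100 XOR 1011 = 0111
  pos 3: 1110 XOR 1011 = 0101
  pos 4: 1010 XOR 1011 = 0001
  pos 7: 1011 XOR 1011 = 0000
Remainder = 000 (zero — the frame passes the CRC check).

000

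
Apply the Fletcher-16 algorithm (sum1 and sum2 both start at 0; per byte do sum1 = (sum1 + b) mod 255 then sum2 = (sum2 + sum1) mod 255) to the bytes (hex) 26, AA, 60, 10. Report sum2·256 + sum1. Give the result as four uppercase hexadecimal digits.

6941

Running sums (mod 255):
  after byte 0 (26): sum1=38, sum2=38
  after byte 1 (AA): sum1=208, sum2=246
  after byte 2 (60): sum1=49, sum2=40
  after byte 3 (10): sum1=65, sum2=105
Checksum = sum2·256 + sum1 = 105·256 + 65 = 26945 = 0x6941.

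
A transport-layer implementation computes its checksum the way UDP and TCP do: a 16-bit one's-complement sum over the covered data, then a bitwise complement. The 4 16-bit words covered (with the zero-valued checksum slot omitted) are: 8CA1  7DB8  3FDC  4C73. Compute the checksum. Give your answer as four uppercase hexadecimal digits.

One's-complement addition (fold any carry out of bit 15 back into bit 0):
  0x8CA1 + 0x7DB8 = 0x10A59 → wrap carry → 0x0A5A
  0x0A5A + 0x3FDC = 0x04A36
  0x4A36 + 0x4C73 = 0x096A9
One's-complement sum = 0x96A9.
Checksum = ~0x96A9 & 0xFFFF = 0x6956.

6956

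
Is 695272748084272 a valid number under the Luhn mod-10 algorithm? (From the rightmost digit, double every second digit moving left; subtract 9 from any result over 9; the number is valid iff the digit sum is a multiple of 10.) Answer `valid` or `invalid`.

invalid

From the right, keep odd positions and double even positions (subtract 9 from any doubled value over 9):
  doubled (positions 2,4,...): 5 8 0 8 4 4 9 → sum 38
  kept (positions 1,3,...): 2 2 8 8 7 7 5 6 → sum 45
Total = 83.
83 mod 10 = 3, so the number is invalid.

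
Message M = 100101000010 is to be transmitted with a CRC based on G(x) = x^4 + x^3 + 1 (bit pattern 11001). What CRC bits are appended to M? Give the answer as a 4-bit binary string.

Append 4 zeros: 1001010000100000. Divide by 11001 (XOR where the leading bit is 1):
  pos 0: 10010 XOR 11001 = 01011
  pos 1: 10111 XOR 11001 = 01110
  pos 2: 11100 XOR 11001 = 00101
  pos 4: 10100 XOR 11001 = 01101
  pos 5: 11010 XOR 11001 = 00011
  pos 8: 11100 XOR 11001 = 00101
  pos 10: 10100 XOR 11001 = 01101
  pos 11: 11010 XOR 11001 = 00011
Remainder (last 4 bits) = 0011. This is the CRC / FCS.

0011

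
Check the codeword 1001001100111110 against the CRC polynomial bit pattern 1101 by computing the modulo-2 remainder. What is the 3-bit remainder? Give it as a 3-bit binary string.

000

Modulo-2 division of 1001001100111110 by 1101:
  pos 0: 1001 XOR 1101 = 0100
  pos 1: 1000 XOR 1101 = 0101
  pos 2: 1010 XOR 1101 = 0111
  pos 3: 1111 XOR 1101 = 0010
  pos 5: 1010 XOR 1101 = 0111
  pos 6: 1110 XOR 1101 = 0011
  pos 8: 1111 XOR 1101 = 0010
  pos 10: 1011 XOR 1101 = 0110
  pos 11: 1101 XOR 1101 = 0000
Remainder = 000 (zero — the frame passes the CRC check).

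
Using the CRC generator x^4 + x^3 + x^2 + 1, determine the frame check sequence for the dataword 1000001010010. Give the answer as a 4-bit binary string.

Append 4 zeros: 10000010100100000. Divide by 11101 (XOR where the leading bit is 1):
  pos 0: 10000 XOR 11101 = 01101
  pos 1: 11010 XOR 11101 = 00111
  pos 3: 11110 XOR 11101 = 00011
  pos 6: 11100 XOR 11101 = 00001
  pos 10: 11000 XOR 11101 = 00101
  pos 12: 10100 XOR 11101 = 01001
Remainder (last 4 bits) = 1001. This is the CRC / FCS.

1001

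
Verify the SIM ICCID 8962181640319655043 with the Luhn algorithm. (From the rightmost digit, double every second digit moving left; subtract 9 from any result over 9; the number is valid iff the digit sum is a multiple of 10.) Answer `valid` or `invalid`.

From the right, keep odd positions and double even positions (subtract 9 from any doubled value over 9):
  doubled (positions 2,4,...): 8 1 3 2 0 3 7 4 9 → sum 37
  kept (positions 1,3,...): 3 0 5 9 3 4 1 1 6 8 → sum 40
Total = 77.
77 mod 10 = 7, so the number is invalid.

invalid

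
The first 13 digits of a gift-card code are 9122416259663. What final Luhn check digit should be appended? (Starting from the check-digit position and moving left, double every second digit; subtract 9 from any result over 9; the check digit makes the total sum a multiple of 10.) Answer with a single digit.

Partial digits right→left: 3 6 6 9 5 2 6 1 4 2 2 1 9
Double every second digit counting from the check-digit position (so the 1st, 3rd, 5th, ... of the partial from the right).
  doubled (with −9 where >9): 6 3 1 3 8 4 9 → sum 34
  kept as-is: 6 9 2 1 2 1 → sum 21
Total = 34 + 21 = 55.
Check digit = (10 − (55 mod 10)) mod 10 = 5.

5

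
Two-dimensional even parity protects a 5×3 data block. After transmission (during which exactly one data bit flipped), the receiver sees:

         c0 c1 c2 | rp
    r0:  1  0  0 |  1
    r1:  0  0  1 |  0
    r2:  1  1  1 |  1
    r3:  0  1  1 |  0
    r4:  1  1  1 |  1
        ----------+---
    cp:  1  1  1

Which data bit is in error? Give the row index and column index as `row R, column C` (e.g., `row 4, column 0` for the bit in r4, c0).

row 1, column 2

Recompute each row's even parity and compare to rp:
  r0: data parity 1, sent rp 1 → ok
  r1: data parity 1, sent rp 0 → mismatch
  r2: data parity 1, sent rp 1 → ok
  r3: data parity 0, sent rp 0 → ok
  r4: data parity 1, sent rp 1 → ok
Recompute each column's even parity and compare to cp:
  c0: data parity 1, sent cp 1 → ok
  c1: data parity 1, sent cp 1 → ok
  c2: data parity 0, sent cp 1 → mismatch
Exactly one row (r1) and one column (c2) fail → the flipped bit is at their intersection.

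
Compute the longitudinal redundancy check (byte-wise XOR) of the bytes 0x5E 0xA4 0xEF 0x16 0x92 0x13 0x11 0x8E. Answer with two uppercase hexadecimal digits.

1D

XOR the bytes together:
  start with 0x5E
  0x5E ⊕ 0xA4 = 0xFA
  0xFA ⊕ 0xEF = 0x15
  0x15 ⊕ 0x16 = 0x03
  0x03 ⊕ 0x92 = 0x91
  0x91 ⊕ 0x13 = 0x82
  0x82 ⊕ 0x11 = 0x93
  0x93 ⊕ 0x8E = 0x1D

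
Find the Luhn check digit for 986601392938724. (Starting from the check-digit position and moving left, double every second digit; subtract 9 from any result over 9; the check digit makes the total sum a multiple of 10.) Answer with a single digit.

Partial digits right→left: 4 2 7 8 3 9 2 9 3 1 0 6 6 8 9
Double every second digit counting from the check-digit position (so the 1st, 3rd, 5th, ... of the partial from the right).
  doubled (with −9 where >9): 8 5 6 4 6 0 3 9 → sum 41
  kept as-is: 2 8 9 9 1 6 8 → sum 43
Total = 41 + 43 = 84.
Check digit = (10 − (84 mod 10)) mod 10 = 6.

6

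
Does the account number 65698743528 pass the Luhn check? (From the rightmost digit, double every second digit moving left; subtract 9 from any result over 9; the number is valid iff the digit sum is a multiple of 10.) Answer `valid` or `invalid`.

invalid

From the right, keep odd positions and double even positions (subtract 9 from any doubled value over 9):
  doubled (positions 2,4,...): 4 6 5 9 1 → sum 25
  kept (positions 1,3,...): 8 5 4 8 6 6 → sum 37
Total = 62.
62 mod 10 = 2, so the number is invalid.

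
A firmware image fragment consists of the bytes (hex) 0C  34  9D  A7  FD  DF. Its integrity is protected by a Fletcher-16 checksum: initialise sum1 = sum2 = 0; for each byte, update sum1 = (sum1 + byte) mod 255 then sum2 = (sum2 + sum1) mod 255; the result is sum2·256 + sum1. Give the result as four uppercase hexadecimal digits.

9663

Running sums (mod 255):
  after byte 0 (0C): sum1=12, sum2=12
  after byte 1 (34): sum1=64, sum2=76
  after byte 2 (9D): sum1=221, sum2=42
  after byte 3 (A7): sum1=133, sum2=175
  after byte 4 (FD): sum1=131, sum2=51
  after byte 5 (DF): sum1=99, sum2=150
Checksum = sum2·256 + sum1 = 150·256 + 99 = 38499 = 0x9663.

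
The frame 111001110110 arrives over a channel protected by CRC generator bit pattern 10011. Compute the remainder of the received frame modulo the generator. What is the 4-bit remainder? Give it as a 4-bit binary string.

1100

Modulo-2 division of 111001110110 by 10011:
  pos 0: 11100 XOR 10011 = 01111
  pos 1: 11111 XOR 10011 = 01100
  pos 2: 11001 XOR 10011 = 01010
  pos 3: 10101 XOR 10011 = 00110
  pos 5: 11001 XOR 10011 = 01010
  pos 6: 10101 XOR 10011 = 00110
Remainder = 1100 (nonzero — an error is detected).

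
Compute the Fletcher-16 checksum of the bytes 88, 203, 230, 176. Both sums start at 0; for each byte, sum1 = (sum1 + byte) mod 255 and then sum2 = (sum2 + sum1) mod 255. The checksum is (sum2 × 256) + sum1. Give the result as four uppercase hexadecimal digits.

Running sums (mod 255):
  after byte 0 (88): sum1=88, sum2=88
  after byte 1 (203): sum1=36, sum2=124
  after byte 2 (230): sum1=11, sum2=135
  after byte 3 (176): sum1=187, sum2=67
Checksum = sum2·256 + sum1 = 67·256 + 187 = 17339 = 0x43BB.

43BB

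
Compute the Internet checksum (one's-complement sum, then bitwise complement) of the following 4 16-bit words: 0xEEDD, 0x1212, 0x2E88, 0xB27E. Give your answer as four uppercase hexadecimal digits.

1E09

One's-complement addition (fold any carry out of bit 15 back into bit 0):
  0xEEDD + 0x1212 = 0x100EF → wrap carry → 0x00F0
  0x00F0 + 0x2E88 = 0x02F78
  0x2F78 + 0xB27E = 0x0E1F6
One's-complement sum = 0xE1F6.
Checksum = ~0xE1F6 & 0xFFFF = 0x1E09.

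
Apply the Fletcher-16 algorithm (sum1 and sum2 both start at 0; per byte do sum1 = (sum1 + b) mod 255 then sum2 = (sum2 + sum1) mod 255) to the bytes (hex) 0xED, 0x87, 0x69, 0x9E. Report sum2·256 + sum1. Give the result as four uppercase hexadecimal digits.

BF7D

Running sums (mod 255):
  after byte 0 (0xED): sum1=237, sum2=237
  after byte 1 (0x87): sum1=117, sum2=99
  after byte 2 (0x69): sum1=222, sum2=66
  after byte 3 (0x9E): sum1=125, sum2=191
Checksum = sum2·256 + sum1 = 191·256 + 125 = 49021 = 0xBF7D.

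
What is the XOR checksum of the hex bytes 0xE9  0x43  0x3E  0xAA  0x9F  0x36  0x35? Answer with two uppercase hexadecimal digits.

A2

XOR the bytes together:
  start with 0xE9
  0xE9 ⊕ 0x43 = 0xAA
  0xAA ⊕ 0x3E = 0x94
  0x94 ⊕ 0xAA = 0x3E
  0x3E ⊕ 0x9F = 0xA1
  0xA1 ⊕ 0x36 = 0x97
  0x97 ⊕ 0x35 = 0xA2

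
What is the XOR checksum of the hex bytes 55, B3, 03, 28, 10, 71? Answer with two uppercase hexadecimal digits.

AC

XOR the bytes together:
  start with 0x55
  0x55 ⊕ 0xB3 = 0xE6
  0xE6 ⊕ 0x03 = 0xE5
  0xE5 ⊕ 0x28 = 0xCD
  0xCD ⊕ 0x10 = 0xDD
  0xDD ⊕ 0x71 = 0xAC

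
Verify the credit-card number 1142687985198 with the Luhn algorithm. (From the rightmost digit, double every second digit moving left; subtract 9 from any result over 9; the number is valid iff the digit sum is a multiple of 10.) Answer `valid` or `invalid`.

invalid

From the right, keep odd positions and double even positions (subtract 9 from any doubled value over 9):
  doubled (positions 2,4,...): 9 1 9 7 4 2 → sum 32
  kept (positions 1,3,...): 8 1 8 7 6 4 1 → sum 35
Total = 67.
67 mod 10 = 7, so the number is invalid.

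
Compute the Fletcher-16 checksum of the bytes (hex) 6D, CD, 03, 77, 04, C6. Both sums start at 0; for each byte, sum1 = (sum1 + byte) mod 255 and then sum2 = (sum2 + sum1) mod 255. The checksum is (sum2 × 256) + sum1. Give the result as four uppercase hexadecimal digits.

D680

Running sums (mod 255):
  after byte 0 (6D): sum1=109, sum2=109
  after byte 1 (CD): sum1=59, sum2=168
  after byte 2 (03): sum1=62, sum2=230
  after byte 3 (77): sum1=181, sum2=156
  after byte 4 (04): sum1=185, sum2=86
  after byte 5 (C6): sum1=128, sum2=214
Checksum = sum2·256 + sum1 = 214·256 + 128 = 54912 = 0xD680.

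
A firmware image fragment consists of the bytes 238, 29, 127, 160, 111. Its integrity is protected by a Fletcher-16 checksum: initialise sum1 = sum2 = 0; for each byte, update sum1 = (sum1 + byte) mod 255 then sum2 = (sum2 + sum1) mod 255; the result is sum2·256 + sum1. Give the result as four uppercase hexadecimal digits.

Running sums (mod 255):
  after byte 0 (238): sum1=238, sum2=238
  after byte 1 (29): sum1=12, sum2=250
  after byte 2 (127): sum1=139, sum2=134
  after byte 3 (160): sum1=44, sum2=178
  after byte 4 (111): sum1=155, sum2=78
Checksum = sum2·256 + sum1 = 78·256 + 155 = 20123 = 0x4E9B.

4E9B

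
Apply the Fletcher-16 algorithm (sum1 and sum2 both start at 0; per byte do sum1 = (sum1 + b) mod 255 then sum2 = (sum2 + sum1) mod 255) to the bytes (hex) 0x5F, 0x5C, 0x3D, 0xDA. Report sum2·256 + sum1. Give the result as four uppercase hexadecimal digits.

E7D3

Running sums (mod 255):
  after byte 0 (0x5F): sum1=95, sum2=95
  after byte 1 (0x5C): sum1=187, sum2=27
  after byte 2 (0x3D): sum1=248, sum2=20
  after byte 3 (0xDA): sum1=211, sum2=231
Checksum = sum2·256 + sum1 = 231·256 + 211 = 59347 = 0xE7D3.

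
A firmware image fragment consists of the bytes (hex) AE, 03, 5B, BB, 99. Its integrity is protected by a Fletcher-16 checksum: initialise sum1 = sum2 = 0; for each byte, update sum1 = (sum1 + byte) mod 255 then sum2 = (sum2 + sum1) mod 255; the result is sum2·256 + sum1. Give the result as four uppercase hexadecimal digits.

Running sums (mod 255):
  after byte 0 (AE): sum1=174, sum2=174
  after byte 1 (03): sum1=177, sum2=96
  after byte 2 (5B): sum1=13, sum2=109
  after byte 3 (BB): sum1=200, sum2=54
  after byte 4 (99): sum1=98, sum2=152
Checksum = sum2·256 + sum1 = 152·256 + 98 = 39010 = 0x9862.

9862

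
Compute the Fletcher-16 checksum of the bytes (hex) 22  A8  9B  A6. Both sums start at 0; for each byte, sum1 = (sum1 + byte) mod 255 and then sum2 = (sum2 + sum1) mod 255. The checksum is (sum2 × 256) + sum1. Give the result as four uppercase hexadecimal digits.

600D

Running sums (mod 255):
  after byte 0 (22): sum1=34, sum2=34
  after byte 1 (A8): sum1=202, sum2=236
  after byte 2 (9B): sum1=102, sum2=83
  after byte 3 (A6): sum1=13, sum2=96
Checksum = sum2·256 + sum1 = 96·256 + 13 = 24589 = 0x600D.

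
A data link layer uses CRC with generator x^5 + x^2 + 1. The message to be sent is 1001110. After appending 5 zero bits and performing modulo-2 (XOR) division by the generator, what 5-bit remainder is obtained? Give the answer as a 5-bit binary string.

10100

Append 5 zeros: 100111000000. Divide by 100101 (XOR where the leading bit is 1):
  pos 0: 100111 XOR 100101 = 000010
  pos 4: 100000 XOR 100101 = 000101
Remainder (last 5 bits) = 10100. This is the CRC / FCS.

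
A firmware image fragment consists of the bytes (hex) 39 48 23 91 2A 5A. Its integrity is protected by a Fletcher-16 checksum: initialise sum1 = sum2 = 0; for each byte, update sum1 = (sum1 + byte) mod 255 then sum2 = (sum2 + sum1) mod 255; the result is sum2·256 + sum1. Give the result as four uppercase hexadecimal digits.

B0BA

Running sums (mod 255):
  after byte 0 (39): sum1=57, sum2=57
  after byte 1 (48): sum1=129, sum2=186
  after byte 2 (23): sum1=164, sum2=95
  after byte 3 (91): sum1=54, sum2=149
  after byte 4 (2A): sum1=96, sum2=245
  after byte 5 (5A): sum1=186, sum2=176
Checksum = sum2·256 + sum1 = 176·256 + 186 = 45242 = 0xB0BA.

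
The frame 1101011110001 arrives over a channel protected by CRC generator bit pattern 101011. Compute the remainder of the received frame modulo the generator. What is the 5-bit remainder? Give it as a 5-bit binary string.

00000

Modulo-2 division of 1101011110001 by 101011:
  pos 0: 110101 XOR 101011 = 011110
  pos 1: 111101 XOR 101011 = 010110
  pos 2: 101101 XOR 101011 = 000110
  pos 5: 110100 XOR 101011 = 011111
  pos 6: 111110 XOR 101011 = 010101
  pos 7: 101011 XOR 101011 = 000000
Remainder = 00000 (zero — the frame passes the CRC check).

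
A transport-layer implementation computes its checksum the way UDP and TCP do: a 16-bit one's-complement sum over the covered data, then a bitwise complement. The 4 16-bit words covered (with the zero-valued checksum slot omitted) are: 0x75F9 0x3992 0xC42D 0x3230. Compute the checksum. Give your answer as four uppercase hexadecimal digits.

One's-complement addition (fold any carry out of bit 15 back into bit 0):
  0x75F9 + 0x3992 = 0x0AF8B
  0xAF8B + 0xC42D = 0x173B8 → wrap carry → 0x73B9
  0x73B9 + 0x3230 = 0x0A5E9
One's-complement sum = 0xA5E9.
Checksum = ~0xA5E9 & 0xFFFF = 0x5A16.

5A16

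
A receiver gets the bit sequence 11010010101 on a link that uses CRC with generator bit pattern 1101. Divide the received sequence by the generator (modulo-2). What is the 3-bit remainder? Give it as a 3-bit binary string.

Modulo-2 division of 11010010101 by 1101:
  pos 0: 1101 XOR 1101 = 0000
  pos 6: 1010 XOR 1101 = 0111
  pos 7: 1111 XOR 1101 = 0010
Remainder = 010 (nonzero — an error is detected).

010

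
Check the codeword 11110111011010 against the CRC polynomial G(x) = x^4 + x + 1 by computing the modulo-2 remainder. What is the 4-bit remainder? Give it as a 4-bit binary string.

0000

Modulo-2 division of 11110111011010 by 10011:
  pos 0: 11110 XOR 10011 = 01101
  pos 1: 11011 XOR 10011 = 01000
  pos 2: 10001 XOR 10011 = 00010
  pos 5: 10101 XOR 10011 = 00110
  pos 7: 11010 XOR 10011 = 01001
  pos 8: 10011 XOR 10011 = 00000
Remainder = 0000 (zero — the frame passes the CRC check).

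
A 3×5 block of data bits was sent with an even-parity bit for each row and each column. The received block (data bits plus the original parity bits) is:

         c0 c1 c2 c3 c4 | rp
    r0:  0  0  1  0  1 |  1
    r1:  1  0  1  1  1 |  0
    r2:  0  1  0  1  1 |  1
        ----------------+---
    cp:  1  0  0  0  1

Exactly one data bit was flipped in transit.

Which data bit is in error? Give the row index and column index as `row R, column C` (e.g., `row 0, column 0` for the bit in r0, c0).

row 0, column 1

Recompute each row's even parity and compare to rp:
  r0: data parity 0, sent rp 1 → mismatch
  r1: data parity 0, sent rp 0 → ok
  r2: data parity 1, sent rp 1 → ok
Recompute each column's even parity and compare to cp:
  c0: data parity 1, sent cp 1 → ok
  c1: data parity 1, sent cp 0 → mismatch
  c2: data parity 0, sent cp 0 → ok
  c3: data parity 0, sent cp 0 → ok
  c4: data parity 1, sent cp 1 → ok
Exactly one row (r0) and one column (c1) fail → the flipped bit is at their intersection.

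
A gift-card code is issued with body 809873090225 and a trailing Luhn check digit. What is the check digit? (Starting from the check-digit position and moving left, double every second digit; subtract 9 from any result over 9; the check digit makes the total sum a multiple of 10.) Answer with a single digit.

7

Partial digits right→left: 5 2 2 0 9 0 3 7 8 9 0 8
Double every second digit counting from the check-digit position (so the 1st, 3rd, 5th, ... of the partial from the right).
  doubled (with −9 where >9): 1 4 9 6 7 0 → sum 27
  kept as-is: 2 0 0 7 9 8 → sum 26
Total = 27 + 26 = 53.
Check digit = (10 − (53 mod 10)) mod 10 = 7.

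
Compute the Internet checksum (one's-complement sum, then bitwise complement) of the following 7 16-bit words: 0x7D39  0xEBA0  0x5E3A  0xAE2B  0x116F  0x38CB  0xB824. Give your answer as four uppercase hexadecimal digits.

One's-complement addition (fold any carry out of bit 15 back into bit 0):
  0x7D39 + 0xEBA0 = 0x168D9 → wrap carry → 0x68DA
  0x68DA + 0x5E3A = 0x0C714
  0xC714 + 0xAE2B = 0x1753F → wrap carry → 0x7540
  0x7540 + 0x116F = 0x086AF
  0x86AF + 0x38CB = 0x0BF7A
  0xBF7A + 0xB824 = 0x1779E → wrap carry → 0x779F
One's-complement sum = 0x779F.
Checksum = ~0x779F & 0xFFFF = 0x8860.

8860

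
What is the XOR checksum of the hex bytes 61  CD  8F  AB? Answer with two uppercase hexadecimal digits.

XOR the bytes together:
  start with 0x61
  0x61 ⊕ 0xCD = 0xAC
  0xAC ⊕ 0x8F = 0x23
  0x23 ⊕ 0xAB = 0x88

88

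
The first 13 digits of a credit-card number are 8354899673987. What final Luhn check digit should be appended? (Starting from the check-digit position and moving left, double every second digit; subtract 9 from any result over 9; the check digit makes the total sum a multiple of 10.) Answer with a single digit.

4

Partial digits right→left: 7 8 9 3 7 6 9 9 8 4 5 3 8
Double every second digit counting from the check-digit position (so the 1st, 3rd, 5th, ... of the partial from the right).
  doubled (with −9 where >9): 5 9 5 9 7 1 7 → sum 43
  kept as-is: 8 3 6 9 4 3 → sum 33
Total = 43 + 33 = 76.
Check digit = (10 − (76 mod 10)) mod 10 = 4.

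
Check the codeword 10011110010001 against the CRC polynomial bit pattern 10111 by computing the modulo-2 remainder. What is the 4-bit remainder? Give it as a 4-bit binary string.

0010

Modulo-2 division of 10011110010001 by 10111:
  pos 0: 10011 XOR 10111 = 00100
  pos 2: 10011 XOR 10111 = 00100
  pos 4: 10000 XOR 10111 = 00111
  pos 6: 11110 XOR 10111 = 01001
  pos 7: 10010 XOR 10111 = 00101
  pos 9: 10101 XOR 10111 = 00010
Remainder = 0010 (nonzero — an error is detected).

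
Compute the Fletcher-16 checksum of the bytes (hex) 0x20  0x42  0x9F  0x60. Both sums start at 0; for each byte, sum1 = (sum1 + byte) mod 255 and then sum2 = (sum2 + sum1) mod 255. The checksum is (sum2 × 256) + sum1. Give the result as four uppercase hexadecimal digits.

Running sums (mod 255):
  after byte 0 (0x20): sum1=32, sum2=32
  after byte 1 (0x42): sum1=98, sum2=130
  after byte 2 (0x9F): sum1=2, sum2=132
  after byte 3 (0x60): sum1=98, sum2=230
Checksum = sum2·256 + sum1 = 230·256 + 98 = 58978 = 0xE662.

E662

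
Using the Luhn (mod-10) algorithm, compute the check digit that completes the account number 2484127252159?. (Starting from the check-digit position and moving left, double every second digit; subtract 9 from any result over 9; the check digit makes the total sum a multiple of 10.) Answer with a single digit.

1

Partial digits right→left: 9 5 1 2 5 2 7 2 1 4 8 4 2
Double every second digit counting from the check-digit position (so the 1st, 3rd, 5th, ... of the partial from the right).
  doubled (with −9 where >9): 9 2 1 5 2 7 4 → sum 30
  kept as-is: 5 2 2 2 4 4 → sum 19
Total = 30 + 19 = 49.
Check digit = (10 − (49 mod 10)) mod 10 = 1.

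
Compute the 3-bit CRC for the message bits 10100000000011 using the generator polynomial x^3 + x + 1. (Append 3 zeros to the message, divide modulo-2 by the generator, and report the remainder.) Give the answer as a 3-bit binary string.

Append 3 zeros: 10100000000011000. Divide by 1011 (XOR where the leading bit is 1):
  pos 0: 1010 XOR 1011 = 0001
  pos 3: 1000 XOR 1011 = 0011
  pos 5: 1100 XOR 1011 = 0111
  pos 6: 1110 XOR 1011 = 0101
  pos 7: 1010 XOR 1011 = 0001
  pos 10: 1011 XOR 1011 = 0000
Remainder (last 3 bits) = 000. This is the CRC / FCS.

000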